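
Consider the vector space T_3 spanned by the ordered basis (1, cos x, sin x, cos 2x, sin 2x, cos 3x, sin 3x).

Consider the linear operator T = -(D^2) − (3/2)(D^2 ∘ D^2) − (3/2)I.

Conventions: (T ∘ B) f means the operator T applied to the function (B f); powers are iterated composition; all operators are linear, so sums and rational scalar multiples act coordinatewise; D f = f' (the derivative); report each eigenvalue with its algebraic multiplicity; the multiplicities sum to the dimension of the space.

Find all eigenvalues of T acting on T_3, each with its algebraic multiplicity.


λ = -114 (multiplicity 2), λ = -43/2 (multiplicity 2), λ = -2 (multiplicity 2), λ = -3/2 (multiplicity 1)

image of 1: -3/2
image of cos x: -2cos x
image of sin x: -2sin x
image of cos 2x: -(43/2)cos 2x
image of sin 2x: -(43/2)sin 2x
image of cos 3x: -114cos 3x
image of sin 3x: -114sin 3x
the matrix is diagonal; its diagonal is (-3/2, -2, -2, -43/2, -43/2, -114, -114)
for a triangular matrix the eigenvalues are the diagonal entries, with algebraic multiplicity their repetition count


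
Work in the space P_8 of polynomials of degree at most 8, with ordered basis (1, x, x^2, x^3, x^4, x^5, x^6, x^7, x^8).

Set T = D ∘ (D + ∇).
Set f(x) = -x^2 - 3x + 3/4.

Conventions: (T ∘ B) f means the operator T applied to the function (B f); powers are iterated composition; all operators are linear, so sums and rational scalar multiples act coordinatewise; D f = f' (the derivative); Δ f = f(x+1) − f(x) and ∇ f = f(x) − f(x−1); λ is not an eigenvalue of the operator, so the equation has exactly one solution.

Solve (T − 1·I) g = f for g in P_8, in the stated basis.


g(x) = x^2 + 3x + 13/4

write g with unknown coordinates in the stated basis and equate coefficients in (T − 1·I) g = f
solving from the highest basis element down gives g = x^2 + 3x + 13/4
check: T g = 4
so T g − 1·g = -x^2 - 3x + 3/4 = f ✓


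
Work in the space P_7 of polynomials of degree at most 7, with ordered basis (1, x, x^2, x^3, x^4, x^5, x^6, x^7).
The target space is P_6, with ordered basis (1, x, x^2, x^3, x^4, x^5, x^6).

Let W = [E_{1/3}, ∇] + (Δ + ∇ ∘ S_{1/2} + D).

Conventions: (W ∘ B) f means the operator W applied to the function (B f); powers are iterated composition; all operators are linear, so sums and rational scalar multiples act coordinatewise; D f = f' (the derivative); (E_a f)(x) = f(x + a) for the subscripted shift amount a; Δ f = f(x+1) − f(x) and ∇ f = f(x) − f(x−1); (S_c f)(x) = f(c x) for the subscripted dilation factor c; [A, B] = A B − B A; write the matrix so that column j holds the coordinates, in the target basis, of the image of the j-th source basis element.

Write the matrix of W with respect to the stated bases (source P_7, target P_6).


the matrix is [[0, 5/2, 3/4, 9/8, 15/16, 33/32, 63/64, 129/128]; [0, 0, 9/2, 21/8, 17/4, 155/32, 195/32, 889/128]; [0, 0, 0, 51/8, 45/8, 165/16, 945/64, 2709/128]; [0, 0, 0, 0, 33/4, 155/16, 325/16, 4445/128]; [0, 0, 0, 0, 0, 325/32, 945/64, 4515/128]; [0, 0, 0, 0, 0, 0, 387/32, 2667/128]; [0, 0, 0, 0, 0, 0, 0, 1799/128]] (rows listed top to bottom)

image of 1: 0
image of x: 5/2
image of x^2: (9/2)x + 3/4
image of x^3: (51/8)x^2 + (21/8)x + 9/8
image of x^4: (33/4)x^3 + (45/8)x^2 + (17/4)x + 15/16
image of x^5: (325/32)x^4 + (155/16)x^3 + (165/16)x^2 + (155/32)x + 33/32
image of x^6: (387/32)x^5 + (945/64)x^4 + (325/16)x^3 + (945/64)x^2 + (195/32)x + 63/64
image of x^7: (1799/128)x^6 + (2667/128)x^5 + (4515/128)x^4 + (4445/128)x^3 + (2709/128)x^2 + (889/128)x + 129/128
each image's coordinates form column j of the matrix


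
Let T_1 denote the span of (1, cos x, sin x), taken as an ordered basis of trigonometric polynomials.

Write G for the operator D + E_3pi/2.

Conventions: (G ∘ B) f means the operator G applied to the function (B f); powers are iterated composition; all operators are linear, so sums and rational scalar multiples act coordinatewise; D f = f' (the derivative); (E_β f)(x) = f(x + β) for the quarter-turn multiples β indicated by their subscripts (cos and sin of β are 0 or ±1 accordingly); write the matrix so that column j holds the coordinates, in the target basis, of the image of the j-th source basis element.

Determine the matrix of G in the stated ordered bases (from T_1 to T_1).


image of 1: 1
image of cos x: 0
image of sin x: 0
each image's coordinates form column j of the matrix

the matrix is [[1, 0, 0]; [0, 0, 0]; [0, 0, 0]] (rows listed top to bottom)


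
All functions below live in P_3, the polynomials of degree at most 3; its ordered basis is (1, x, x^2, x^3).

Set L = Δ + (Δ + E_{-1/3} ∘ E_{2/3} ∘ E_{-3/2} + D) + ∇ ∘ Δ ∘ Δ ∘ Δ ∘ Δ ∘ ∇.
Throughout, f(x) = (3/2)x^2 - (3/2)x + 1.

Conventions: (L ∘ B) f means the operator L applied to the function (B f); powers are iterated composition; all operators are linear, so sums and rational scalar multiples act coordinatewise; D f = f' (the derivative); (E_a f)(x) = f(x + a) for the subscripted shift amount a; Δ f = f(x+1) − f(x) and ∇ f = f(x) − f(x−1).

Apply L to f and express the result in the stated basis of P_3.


Δ f = 3x
Δ f = 3x
E_{-3/2} f = (3/2)x^2 - 6x + 53/8
E_{2/3} E_{-3/2} f = (3/2)x^2 - 4x + 79/24
E_{-1/3} E_{2/3} E_{-3/2} f = (3/2)x^2 - 5x + 115/24
D f = 3x - 3/2
(Δ + E_{-1/3} ∘ E_{2/3} ∘ E_{-3/2} + D) f = (3/2)x^2 + x + 79/24
∇ f = 3x - 3
Δ ∇ f = 3
Δ (Δ ∘ ∇) f = 0
Δ Δ (Δ ∘ ∇) f = 0
Δ (Δ ∘ Δ) (Δ ∘ ∇) f = 0
∇ Δ (Δ ∘ Δ) (Δ ∘ ∇) f = 0
(Δ + (Δ + E_{-1/3} ∘ E_{2/3} ∘ E_{-3/2} + D) + ∇ ∘ Δ ∘ Δ ∘ Δ ∘ Δ ∘ ∇) f = (3/2)x^2 + 4x + 79/24

the image equals g(x) = (3/2)x^2 + 4x + 79/24


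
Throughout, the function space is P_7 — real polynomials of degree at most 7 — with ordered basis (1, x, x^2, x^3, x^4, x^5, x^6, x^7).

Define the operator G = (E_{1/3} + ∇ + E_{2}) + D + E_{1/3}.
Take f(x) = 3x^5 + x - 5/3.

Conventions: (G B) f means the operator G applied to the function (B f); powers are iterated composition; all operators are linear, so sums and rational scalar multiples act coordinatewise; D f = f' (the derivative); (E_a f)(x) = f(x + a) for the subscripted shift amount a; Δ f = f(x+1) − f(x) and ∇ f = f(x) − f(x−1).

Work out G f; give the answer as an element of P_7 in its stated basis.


g(x) = 9x^5 + 70x^4 + (290/3)x^3 + (2450/9)x^2 + (6166/27)x + 7994/81

E_{1/3} f = 3x^5 + 5x^4 + (10/3)x^3 + (10/9)x^2 + (32/27)x - 107/81
∇ f = 15x^4 - 30x^3 + 30x^2 - 15x + 4
E_{2} f = 3x^5 + 30x^4 + 120x^3 + 240x^2 + 241x + 289/3
(E_{1/3} + ∇ + E_{2}) f = 6x^5 + 50x^4 + (280/3)x^3 + (2440/9)x^2 + (6134/27)x + 8020/81
D f = 15x^4 + 1
E_{1/3} f = 3x^5 + 5x^4 + (10/3)x^3 + (10/9)x^2 + (32/27)x - 107/81
((E_{1/3} + ∇ + E_{2}) + D + E_{1/3}) f = 9x^5 + 70x^4 + (290/3)x^3 + (2450/9)x^2 + (6166/27)x + 7994/81


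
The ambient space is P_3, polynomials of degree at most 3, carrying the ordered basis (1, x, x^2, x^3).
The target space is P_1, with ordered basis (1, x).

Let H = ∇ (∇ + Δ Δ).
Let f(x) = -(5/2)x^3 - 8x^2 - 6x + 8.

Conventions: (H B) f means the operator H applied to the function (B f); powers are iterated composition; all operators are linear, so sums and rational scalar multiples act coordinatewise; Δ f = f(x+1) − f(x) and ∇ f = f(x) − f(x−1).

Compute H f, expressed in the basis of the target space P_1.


the result is g(x) = -15x - 16

∇ f = -(15/2)x^2 - (17/2)x - 1/2
Δ f = -(15/2)x^2 - (47/2)x - 33/2
Δ Δ f = -15x - 31
(∇ + Δ Δ) f = -(15/2)x^2 - (47/2)x - 63/2
∇ (∇ + Δ Δ) f = -15x - 16


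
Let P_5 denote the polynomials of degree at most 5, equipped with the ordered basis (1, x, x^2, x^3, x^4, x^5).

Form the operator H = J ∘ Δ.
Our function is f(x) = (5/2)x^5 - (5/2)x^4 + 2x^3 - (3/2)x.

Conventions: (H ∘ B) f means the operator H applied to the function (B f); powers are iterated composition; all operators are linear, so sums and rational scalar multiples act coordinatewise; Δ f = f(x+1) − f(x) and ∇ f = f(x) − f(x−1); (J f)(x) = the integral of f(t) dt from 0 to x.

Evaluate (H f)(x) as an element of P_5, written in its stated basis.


g(x) = (5/2)x^5 + (15/4)x^4 + (16/3)x^3 + (17/4)x^2 + (1/2)x

Δ f = (25/2)x^4 + 15x^3 + 16x^2 + (17/2)x + 1/2
J Δ f = (5/2)x^5 + (15/4)x^4 + (16/3)x^3 + (17/4)x^2 + (1/2)x


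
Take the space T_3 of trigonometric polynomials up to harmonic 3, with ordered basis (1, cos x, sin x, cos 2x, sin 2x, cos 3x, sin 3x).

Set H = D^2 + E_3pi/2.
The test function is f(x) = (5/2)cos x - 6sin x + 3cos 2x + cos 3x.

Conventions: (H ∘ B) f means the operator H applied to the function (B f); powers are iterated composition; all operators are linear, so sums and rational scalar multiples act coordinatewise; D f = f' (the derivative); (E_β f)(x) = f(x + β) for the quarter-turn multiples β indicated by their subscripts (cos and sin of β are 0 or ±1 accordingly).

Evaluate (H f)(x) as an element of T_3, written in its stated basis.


D f = -6cos x - (5/2)sin x - 6sin 2x - 3sin 3x
D D f = -(5/2)cos x + 6sin x - 12cos 2x - 9cos 3x
E_3pi/2 f = 6cos x + (5/2)sin x - 3cos 2x - sin 3x
(D^2 + E_3pi/2) f = (7/2)cos x + (17/2)sin x - 15cos 2x - 9cos 3x - sin 3x

the image equals g(x) = (7/2)cos x + (17/2)sin x - 15cos 2x - 9cos 3x - sin 3x


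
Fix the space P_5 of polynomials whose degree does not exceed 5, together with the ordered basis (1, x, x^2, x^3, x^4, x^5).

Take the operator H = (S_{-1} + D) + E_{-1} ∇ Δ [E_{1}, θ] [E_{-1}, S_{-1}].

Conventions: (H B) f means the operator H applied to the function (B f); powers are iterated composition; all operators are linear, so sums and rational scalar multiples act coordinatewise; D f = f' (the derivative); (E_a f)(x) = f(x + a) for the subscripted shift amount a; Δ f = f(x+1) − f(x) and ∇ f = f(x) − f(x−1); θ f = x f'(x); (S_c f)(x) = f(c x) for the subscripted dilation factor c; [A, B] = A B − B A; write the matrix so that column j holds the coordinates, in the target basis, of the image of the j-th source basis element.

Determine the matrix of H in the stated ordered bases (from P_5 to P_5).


image of 1: 1
image of x: -x + 1
image of x^2: x^2 + 2x
image of x^3: -x^3 + 3x^2
image of x^4: x^4 + 4x^3 - 48
image of x^5: -x^5 + 5x^4 + 240x
each image's coordinates form column j of the matrix

the matrix is [[1, 1, 0, 0, -48, 0]; [0, -1, 2, 0, 0, 240]; [0, 0, 1, 3, 0, 0]; [0, 0, 0, -1, 4, 0]; [0, 0, 0, 0, 1, 5]; [0, 0, 0, 0, 0, -1]] (rows listed top to bottom)


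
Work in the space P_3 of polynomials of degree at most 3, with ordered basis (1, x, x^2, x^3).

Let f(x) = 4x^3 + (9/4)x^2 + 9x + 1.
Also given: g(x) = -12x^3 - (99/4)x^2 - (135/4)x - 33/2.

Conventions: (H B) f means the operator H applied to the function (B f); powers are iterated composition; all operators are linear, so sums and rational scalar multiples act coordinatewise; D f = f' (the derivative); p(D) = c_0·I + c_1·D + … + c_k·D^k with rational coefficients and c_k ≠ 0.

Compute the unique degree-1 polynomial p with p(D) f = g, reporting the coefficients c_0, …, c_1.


p(D) = -3·I − (3/2)·D, i.e. c_0 = -3, c_1 = -3/2

D^0 f = 4x^3 + (9/4)x^2 + 9x + 1
D^1 f = 12x^2 + (9/2)x + 9
matching coefficients of g against c_0 f + c_1 Df + … from the top degree down determines the c_i
solution: c_0 = -3, c_1 = -3/2


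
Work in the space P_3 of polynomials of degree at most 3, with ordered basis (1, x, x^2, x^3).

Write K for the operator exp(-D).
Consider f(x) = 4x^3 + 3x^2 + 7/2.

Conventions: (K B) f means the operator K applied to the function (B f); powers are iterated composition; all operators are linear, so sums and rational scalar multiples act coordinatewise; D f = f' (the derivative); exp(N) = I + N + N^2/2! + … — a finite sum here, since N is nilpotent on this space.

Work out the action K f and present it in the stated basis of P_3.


the image equals g(x) = 4x^3 - 9x^2 + 6x + 5/2

order-1 term: -12x^2 - 6x
order-2 term: 12x + 3
order-3 term: -4
the series for exp(-D) f terminates at order 3
exp(-D) f = 4x^3 - 9x^2 + 6x + 5/2


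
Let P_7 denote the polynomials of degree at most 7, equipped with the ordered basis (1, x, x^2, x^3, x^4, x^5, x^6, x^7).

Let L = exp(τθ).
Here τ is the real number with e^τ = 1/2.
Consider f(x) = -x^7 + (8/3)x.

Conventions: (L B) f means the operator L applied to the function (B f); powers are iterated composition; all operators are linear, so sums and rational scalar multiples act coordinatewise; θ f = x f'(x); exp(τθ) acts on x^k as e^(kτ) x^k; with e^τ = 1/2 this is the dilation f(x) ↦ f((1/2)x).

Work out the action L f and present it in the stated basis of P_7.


exp(τθ) x^k = e^(kτ) x^k; with e^τ = 1/2 this sends x^k to (1/2)^k x^k
x ↦ 1/2 x
x^7 ↦ 1/128 x^7
applying this coordinatewise to f: exp(τθ) f = -(1/128)x^7 + (4/3)x

the image equals g(x) = -(1/128)x^7 + (4/3)x


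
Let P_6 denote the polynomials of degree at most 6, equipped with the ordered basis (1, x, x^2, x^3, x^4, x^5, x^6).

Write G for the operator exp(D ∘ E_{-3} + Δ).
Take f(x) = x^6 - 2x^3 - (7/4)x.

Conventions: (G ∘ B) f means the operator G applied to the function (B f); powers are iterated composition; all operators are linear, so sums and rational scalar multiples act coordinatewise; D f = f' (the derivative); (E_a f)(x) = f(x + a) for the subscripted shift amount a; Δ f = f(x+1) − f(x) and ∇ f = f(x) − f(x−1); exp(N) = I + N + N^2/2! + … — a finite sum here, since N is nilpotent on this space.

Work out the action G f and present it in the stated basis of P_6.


order-1 term: 12x^5 - 75x^4 + 560x^3 - 1617x^2 + 2466x - 3033/2
order-2 term: 60x^4 - 600x^3 + 4485x^2 - 14844x + 20797
order-3 term: 160x^3 - 1800x^2 + 11220x - 25111
order-4 term: 240x^2 - 2400x + 8980
order-5 term: 192x - 1200
order-6 term: 64
the series for exp(D ∘ E_{-3} + Δ) f terminates at order 6
exp(D ∘ E_{-3} + Δ) f = x^6 + 12x^5 - 15x^4 + 118x^3 + 1308x^2 - (13471/4)x + 4027/2

the result is g(x) = x^6 + 12x^5 - 15x^4 + 118x^3 + 1308x^2 - (13471/4)x + 4027/2


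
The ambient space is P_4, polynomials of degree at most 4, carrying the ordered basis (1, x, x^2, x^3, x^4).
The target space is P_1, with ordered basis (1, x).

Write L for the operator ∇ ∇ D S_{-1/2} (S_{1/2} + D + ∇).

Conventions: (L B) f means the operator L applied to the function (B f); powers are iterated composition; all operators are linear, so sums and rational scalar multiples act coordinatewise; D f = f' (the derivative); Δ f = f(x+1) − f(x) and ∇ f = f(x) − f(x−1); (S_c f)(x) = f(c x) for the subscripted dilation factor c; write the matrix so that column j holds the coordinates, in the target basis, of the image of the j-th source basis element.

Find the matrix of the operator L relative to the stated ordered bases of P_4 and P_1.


the matrix is [[0, 0, 0, -3/32, -195/32]; [0, 0, 0, 0, 3/32]] (rows listed top to bottom)

image of 1: 0
image of x: 0
image of x^2: 0
image of x^3: -3/32
image of x^4: (3/32)x - 195/32
each image's coordinates form column j of the matrix


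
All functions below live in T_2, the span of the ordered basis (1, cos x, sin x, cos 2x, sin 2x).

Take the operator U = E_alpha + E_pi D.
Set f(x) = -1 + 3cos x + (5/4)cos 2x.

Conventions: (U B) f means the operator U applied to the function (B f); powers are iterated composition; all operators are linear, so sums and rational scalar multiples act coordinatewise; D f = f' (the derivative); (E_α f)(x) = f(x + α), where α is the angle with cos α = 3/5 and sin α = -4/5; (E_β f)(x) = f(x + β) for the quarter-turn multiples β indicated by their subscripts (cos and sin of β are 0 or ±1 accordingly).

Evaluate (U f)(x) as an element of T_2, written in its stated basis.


g(x) = -1 + (9/5)cos x + (27/5)sin x - (7/20)cos 2x - (13/10)sin 2x

E_alpha f = -1 + (9/5)cos x + (12/5)sin x - (7/20)cos 2x + (6/5)sin 2x
D f = -3sin x - (5/2)sin 2x
E_pi D f = 3sin x - (5/2)sin 2x
(E_alpha + E_pi D) f = -1 + (9/5)cos x + (27/5)sin x - (7/20)cos 2x - (13/10)sin 2x


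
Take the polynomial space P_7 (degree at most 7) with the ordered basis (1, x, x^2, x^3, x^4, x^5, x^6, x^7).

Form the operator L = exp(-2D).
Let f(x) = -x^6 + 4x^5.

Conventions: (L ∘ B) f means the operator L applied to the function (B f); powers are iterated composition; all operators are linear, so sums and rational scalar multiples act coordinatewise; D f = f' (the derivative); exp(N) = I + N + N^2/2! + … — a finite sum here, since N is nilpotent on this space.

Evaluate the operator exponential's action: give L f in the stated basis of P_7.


order-1 term: 12x^5 - 40x^4
order-2 term: -60x^4 + 160x^3
order-3 term: 160x^3 - 320x^2
order-4 term: -240x^2 + 320x
order-5 term: 192x - 128
order-6 term: -64
the series for exp(-2D) f terminates at order 6
exp(-2D) f = -x^6 + 16x^5 - 100x^4 + 320x^3 - 560x^2 + 512x - 192

the result is g(x) = -x^6 + 16x^5 - 100x^4 + 320x^3 - 560x^2 + 512x - 192


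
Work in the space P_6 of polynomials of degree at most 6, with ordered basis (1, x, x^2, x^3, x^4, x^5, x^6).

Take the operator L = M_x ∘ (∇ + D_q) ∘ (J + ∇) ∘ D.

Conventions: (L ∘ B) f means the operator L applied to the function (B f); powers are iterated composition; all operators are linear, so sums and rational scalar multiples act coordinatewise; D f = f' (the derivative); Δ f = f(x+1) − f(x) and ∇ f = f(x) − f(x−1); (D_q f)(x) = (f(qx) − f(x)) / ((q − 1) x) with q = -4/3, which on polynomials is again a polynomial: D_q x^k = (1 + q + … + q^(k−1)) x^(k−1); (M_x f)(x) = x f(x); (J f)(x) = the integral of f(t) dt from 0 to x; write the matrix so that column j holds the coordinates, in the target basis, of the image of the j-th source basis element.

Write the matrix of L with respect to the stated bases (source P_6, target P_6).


image of 1: 0
image of x: 2x
image of x^2: (5/3)x^2 - x
image of x^3: (40/9)x^3 - 3x^2 + 13x
image of x^4: (83/27)x^4 - 6x^3 + 24x^2 - 37x
image of x^5: (586/81)x^5 - 10x^4 + (890/9)x^3 - 115x^2 + 91x
image of x^6: (977/243)x^6 - 15x^5 + (1010/9)x^4 - (1385/3)x^3 + 406x^2 - 211x
each image's coordinates form column j of the matrix

the matrix is [[0, 0, 0, 0, 0, 0, 0]; [0, 2, -1, 13, -37, 91, -211]; [0, 0, 5/3, -3, 24, -115, 406]; [0, 0, 0, 40/9, -6, 890/9, -1385/3]; [0, 0, 0, 0, 83/27, -10, 1010/9]; [0, 0, 0, 0, 0, 586/81, -15]; [0, 0, 0, 0, 0, 0, 977/243]] (rows listed top to bottom)


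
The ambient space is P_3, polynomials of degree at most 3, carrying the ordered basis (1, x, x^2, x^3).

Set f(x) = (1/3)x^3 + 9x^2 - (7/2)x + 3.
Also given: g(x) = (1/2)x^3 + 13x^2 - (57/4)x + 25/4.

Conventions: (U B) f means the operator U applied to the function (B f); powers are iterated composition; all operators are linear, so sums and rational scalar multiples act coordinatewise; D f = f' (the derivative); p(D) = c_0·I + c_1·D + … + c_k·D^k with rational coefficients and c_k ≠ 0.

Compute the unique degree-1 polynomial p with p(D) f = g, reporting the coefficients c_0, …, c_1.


D^0 f = (1/3)x^3 + 9x^2 - (7/2)x + 3
D^1 f = x^2 + 18x - 7/2
matching coefficients of g against c_0 f + c_1 Df + … from the top degree down determines the c_i
solution: c_0 = 3/2, c_1 = -1/2

c_0 = 3/2, c_1 = -1/2


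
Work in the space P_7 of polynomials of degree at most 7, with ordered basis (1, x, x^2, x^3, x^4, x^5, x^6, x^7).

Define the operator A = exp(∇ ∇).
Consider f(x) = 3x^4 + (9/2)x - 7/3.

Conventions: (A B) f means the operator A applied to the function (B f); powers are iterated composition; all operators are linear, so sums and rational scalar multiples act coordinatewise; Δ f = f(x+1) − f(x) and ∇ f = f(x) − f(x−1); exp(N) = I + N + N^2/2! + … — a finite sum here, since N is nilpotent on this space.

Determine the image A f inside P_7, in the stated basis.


the result is g(x) = 3x^4 + 36x^2 - (135/2)x + 227/3

order-1 term: 36x^2 - 72x + 42
order-2 term: 36
the series for exp(∇ ∇) f terminates at order 2
exp(∇ ∇) f = 3x^4 + 36x^2 - (135/2)x + 227/3


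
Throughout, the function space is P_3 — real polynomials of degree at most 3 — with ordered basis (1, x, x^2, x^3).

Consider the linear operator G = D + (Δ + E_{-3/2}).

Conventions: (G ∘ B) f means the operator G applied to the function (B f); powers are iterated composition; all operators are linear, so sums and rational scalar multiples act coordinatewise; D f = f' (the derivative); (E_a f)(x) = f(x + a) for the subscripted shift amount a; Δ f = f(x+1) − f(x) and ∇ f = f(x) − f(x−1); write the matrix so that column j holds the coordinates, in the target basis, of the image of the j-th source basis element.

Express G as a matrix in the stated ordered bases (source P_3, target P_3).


the matrix is [[1, 1/2, 13/4, -19/8]; [0, 1, 1, 39/4]; [0, 0, 1, 3/2]; [0, 0, 0, 1]] (rows listed top to bottom)

image of 1: 1
image of x: x + 1/2
image of x^2: x^2 + x + 13/4
image of x^3: x^3 + (3/2)x^2 + (39/4)x - 19/8
each image's coordinates form column j of the matrix


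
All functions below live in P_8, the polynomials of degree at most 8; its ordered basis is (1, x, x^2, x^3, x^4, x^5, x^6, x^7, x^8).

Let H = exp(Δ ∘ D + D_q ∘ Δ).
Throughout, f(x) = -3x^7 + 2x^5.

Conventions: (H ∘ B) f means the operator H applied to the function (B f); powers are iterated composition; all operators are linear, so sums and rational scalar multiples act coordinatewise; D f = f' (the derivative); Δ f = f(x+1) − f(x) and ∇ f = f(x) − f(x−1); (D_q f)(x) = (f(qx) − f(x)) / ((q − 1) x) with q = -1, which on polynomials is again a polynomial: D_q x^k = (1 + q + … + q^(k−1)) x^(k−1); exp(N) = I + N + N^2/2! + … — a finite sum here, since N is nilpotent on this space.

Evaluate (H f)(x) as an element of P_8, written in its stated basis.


g(x) = -3x^7 - 124x^5 - 378x^4 - 1640x^3 - 5884x^2 - 7274x - 13896

order-1 term: -126x^5 - 378x^4 - 380x^3 - 340x^2 - 86x - 22
order-2 term: -1260x^3 - 5544x^2 - 4668x - 3962
order-3 term: -2520x - 9912
the series for exp(Δ ∘ D + D_q ∘ Δ) f terminates at order 3
exp(Δ ∘ D + D_q ∘ Δ) f = -3x^7 - 124x^5 - 378x^4 - 1640x^3 - 5884x^2 - 7274x - 13896


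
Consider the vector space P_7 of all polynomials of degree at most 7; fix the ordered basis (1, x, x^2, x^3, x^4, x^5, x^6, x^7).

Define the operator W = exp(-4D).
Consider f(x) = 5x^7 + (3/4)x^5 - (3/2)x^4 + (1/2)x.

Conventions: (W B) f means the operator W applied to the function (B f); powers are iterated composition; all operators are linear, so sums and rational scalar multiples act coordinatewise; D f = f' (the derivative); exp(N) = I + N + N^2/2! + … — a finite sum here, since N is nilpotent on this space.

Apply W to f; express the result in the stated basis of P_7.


order-1 term: -140x^6 - 15x^4 + 24x^3 - 2
order-2 term: 1680x^5 + 120x^3 - 144x^2
order-3 term: -11200x^4 - 480x^2 + 384x
order-4 term: 44800x^3 + 960x - 384
order-5 term: -107520x^2 - 768
order-6 term: 143360x
order-7 term: -81920
the series for exp(-4D) f terminates at order 7
exp(-4D) f = 5x^7 - 140x^6 + (6723/4)x^5 - (22433/2)x^4 + 44944x^3 - 108144x^2 + (289409/2)x - 83074

the result is g(x) = 5x^7 - 140x^6 + (6723/4)x^5 - (22433/2)x^4 + 44944x^3 - 108144x^2 + (289409/2)x - 83074


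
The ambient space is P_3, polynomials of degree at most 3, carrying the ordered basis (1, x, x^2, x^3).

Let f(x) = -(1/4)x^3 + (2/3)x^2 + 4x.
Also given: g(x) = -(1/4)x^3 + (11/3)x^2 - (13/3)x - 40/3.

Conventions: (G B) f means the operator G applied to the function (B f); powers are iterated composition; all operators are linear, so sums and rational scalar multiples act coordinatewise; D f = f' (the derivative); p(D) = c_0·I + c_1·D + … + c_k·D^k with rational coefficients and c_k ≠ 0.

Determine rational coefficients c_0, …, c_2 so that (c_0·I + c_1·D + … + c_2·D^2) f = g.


p(D) = I − 4·D + 2·D^2, i.e. c_0 = 1, c_1 = -4, c_2 = 2

D^0 f = -(1/4)x^3 + (2/3)x^2 + 4x
D^1 f = -(3/4)x^2 + (4/3)x + 4
D^2 f = -(3/2)x + 4/3
matching coefficients of g against c_0 f + c_1 Df + … from the top degree down determines the c_i
solution: c_0 = 1, c_1 = -4, c_2 = 2


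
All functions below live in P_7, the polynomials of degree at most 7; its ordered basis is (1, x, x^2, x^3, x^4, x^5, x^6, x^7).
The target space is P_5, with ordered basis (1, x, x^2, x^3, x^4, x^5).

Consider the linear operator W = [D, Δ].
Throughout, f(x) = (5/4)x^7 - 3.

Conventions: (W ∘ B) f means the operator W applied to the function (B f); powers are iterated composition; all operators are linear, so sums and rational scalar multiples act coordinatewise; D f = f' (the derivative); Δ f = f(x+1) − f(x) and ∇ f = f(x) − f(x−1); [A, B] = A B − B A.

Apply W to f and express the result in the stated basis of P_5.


Δ f = (35/4)x^6 + (105/4)x^5 + (175/4)x^4 + (175/4)x^3 + (105/4)x^2 + (35/4)x + 5/4
D Δ f = (105/2)x^5 + (525/4)x^4 + 175x^3 + (525/4)x^2 + (105/2)x + 35/4
D f = (35/4)x^6
Δ D f = (105/2)x^5 + (525/4)x^4 + 175x^3 + (525/4)x^2 + (105/2)x + 35/4
[D, Δ] f = 0

the image equals g(x) = 0


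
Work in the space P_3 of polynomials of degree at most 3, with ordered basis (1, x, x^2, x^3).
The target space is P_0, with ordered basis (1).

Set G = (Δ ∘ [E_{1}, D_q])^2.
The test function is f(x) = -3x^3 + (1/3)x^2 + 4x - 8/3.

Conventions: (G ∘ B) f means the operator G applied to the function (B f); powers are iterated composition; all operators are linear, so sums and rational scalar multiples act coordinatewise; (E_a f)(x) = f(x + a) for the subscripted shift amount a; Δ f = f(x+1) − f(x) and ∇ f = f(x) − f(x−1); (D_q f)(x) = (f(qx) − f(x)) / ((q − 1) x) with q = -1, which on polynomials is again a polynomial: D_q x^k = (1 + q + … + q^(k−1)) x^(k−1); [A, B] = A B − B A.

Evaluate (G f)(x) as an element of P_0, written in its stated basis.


g(x) = 0

D_q f = -3x^2 + 4
E_{1} D_q f = -3x^2 - 6x + 1
E_{1} f = -3x^3 - (26/3)x^2 - (13/3)x - 4/3
D_q E_{1} f = -3x^2 - 13/3
[E_{1}, D_q] f = -6x + 16/3
Δ [E_{1}, D_q] f = -6
D_q (Δ ∘ [E_{1}, D_q]) f = 0
E_{1} D_q (Δ ∘ [E_{1}, D_q]) f = 0
E_{1} (Δ ∘ [E_{1}, D_q]) f = -6
D_q E_{1} (Δ ∘ [E_{1}, D_q]) f = 0
[E_{1}, D_q] (Δ ∘ [E_{1}, D_q]) f = 0
Δ [E_{1}, D_q] (Δ ∘ [E_{1}, D_q]) f = 0


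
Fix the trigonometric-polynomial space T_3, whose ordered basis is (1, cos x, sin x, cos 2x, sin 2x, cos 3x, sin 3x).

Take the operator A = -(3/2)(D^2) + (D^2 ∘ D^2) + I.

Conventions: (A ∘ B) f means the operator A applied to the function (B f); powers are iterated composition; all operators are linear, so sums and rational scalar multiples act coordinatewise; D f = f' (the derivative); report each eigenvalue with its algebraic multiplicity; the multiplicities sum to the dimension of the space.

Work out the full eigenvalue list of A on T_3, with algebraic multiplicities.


image of 1: 1
image of cos x: (7/2)cos x
image of sin x: (7/2)sin x
image of cos 2x: 23cos 2x
image of sin 2x: 23sin 2x
image of cos 3x: (191/2)cos 3x
image of sin 3x: (191/2)sin 3x
the matrix is diagonal; its diagonal is (1, 7/2, 7/2, 23, 23, 191/2, 191/2)
for a triangular matrix the eigenvalues are the diagonal entries, with algebraic multiplicity their repetition count

λ = 1 (multiplicity 1), λ = 7/2 (multiplicity 2), λ = 23 (multiplicity 2), λ = 191/2 (multiplicity 2)


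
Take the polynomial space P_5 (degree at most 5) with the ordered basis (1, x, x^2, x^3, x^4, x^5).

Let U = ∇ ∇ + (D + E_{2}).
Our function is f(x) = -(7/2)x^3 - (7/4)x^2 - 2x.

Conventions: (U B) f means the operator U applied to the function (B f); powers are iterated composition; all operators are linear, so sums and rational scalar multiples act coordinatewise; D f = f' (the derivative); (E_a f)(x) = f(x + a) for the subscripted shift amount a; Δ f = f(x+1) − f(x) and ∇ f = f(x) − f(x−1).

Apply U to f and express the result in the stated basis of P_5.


∇ f = -(21/2)x^2 + 7x - 15/4
∇ ∇ f = -21x + 35/2
D f = -(21/2)x^2 - (7/2)x - 2
E_{2} f = -(7/2)x^3 - (91/4)x^2 - 51x - 39
(D + E_{2}) f = -(7/2)x^3 - (133/4)x^2 - (109/2)x - 41
(∇ ∇ + (D + E_{2})) f = -(7/2)x^3 - (133/4)x^2 - (151/2)x - 47/2

g(x) = -(7/2)x^3 - (133/4)x^2 - (151/2)x - 47/2


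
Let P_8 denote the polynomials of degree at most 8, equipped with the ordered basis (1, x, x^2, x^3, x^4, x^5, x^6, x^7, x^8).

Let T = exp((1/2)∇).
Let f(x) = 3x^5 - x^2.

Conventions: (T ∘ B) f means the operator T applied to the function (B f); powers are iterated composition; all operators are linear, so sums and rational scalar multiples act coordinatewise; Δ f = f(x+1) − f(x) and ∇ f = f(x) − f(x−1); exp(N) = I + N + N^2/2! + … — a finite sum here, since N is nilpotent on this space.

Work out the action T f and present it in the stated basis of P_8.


order-1 term: (15/2)x^4 - 15x^3 + 15x^2 - (17/2)x + 2
order-2 term: (15/2)x^3 - (45/2)x^2 + (105/4)x - 23/2
order-3 term: (15/4)x^2 - (45/4)x + 75/8
order-4 term: (15/16)x - 15/8
order-5 term: 3/32
the series for exp((1/2)∇) f terminates at order 5
exp((1/2)∇) f = 3x^5 + (15/2)x^4 - (15/2)x^3 - (19/4)x^2 + (119/16)x - 61/32

the result is g(x) = 3x^5 + (15/2)x^4 - (15/2)x^3 - (19/4)x^2 + (119/16)x - 61/32


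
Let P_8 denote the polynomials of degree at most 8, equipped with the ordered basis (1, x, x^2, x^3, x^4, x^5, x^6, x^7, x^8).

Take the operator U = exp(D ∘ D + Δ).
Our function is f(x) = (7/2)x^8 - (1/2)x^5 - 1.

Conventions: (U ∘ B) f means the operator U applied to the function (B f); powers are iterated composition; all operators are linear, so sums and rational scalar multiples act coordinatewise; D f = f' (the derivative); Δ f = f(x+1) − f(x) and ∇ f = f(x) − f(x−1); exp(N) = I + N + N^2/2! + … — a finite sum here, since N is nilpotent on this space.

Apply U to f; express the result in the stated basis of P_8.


order-1 term: 28x^7 + 294x^6 + 196x^5 + (485/2)x^4 + 181x^3 + 93x^2 + (51/2)x + 3
order-2 term: 98x^6 + 1764x^5 + 7595x^4 + 6855x^3 + 5933x^2 + (5725/2)x + 623
order-3 term: 196x^5 + 4410x^4 + 28420x^3 + 58795x^2 + 37783x + 24649/2
order-4 term: 245x^4 + 5880x^3 + 41650x^2 + (195995/2)x + 123597/2
order-5 term: 196x^3 + 4410x^2 + 27440x + 91629/2
order-6 term: 98x^2 + 1764x + 6811
order-7 term: 28x + 294
order-8 term: 7/2
the series for exp(D ∘ D + Δ) f terminates at order 8
exp(D ∘ D + Δ) f = (7/2)x^8 + 28x^7 + 392x^6 + (4311/2)x^5 + (24985/2)x^4 + 41532x^3 + 110979x^2 + (335801/2)x + 127671

the result is g(x) = (7/2)x^8 + 28x^7 + 392x^6 + (4311/2)x^5 + (24985/2)x^4 + 41532x^3 + 110979x^2 + (335801/2)x + 127671


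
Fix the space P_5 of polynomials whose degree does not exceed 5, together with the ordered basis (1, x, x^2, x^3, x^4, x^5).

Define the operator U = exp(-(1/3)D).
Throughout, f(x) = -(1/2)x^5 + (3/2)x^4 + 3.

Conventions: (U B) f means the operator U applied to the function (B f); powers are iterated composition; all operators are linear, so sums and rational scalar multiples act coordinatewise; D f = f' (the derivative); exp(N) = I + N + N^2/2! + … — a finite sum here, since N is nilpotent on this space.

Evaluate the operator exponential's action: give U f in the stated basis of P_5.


the image equals g(x) = -(1/2)x^5 + (7/3)x^4 - (23/9)x^3 + (32/27)x^2 - (41/162)x + 734/243

order-1 term: (5/6)x^4 - 2x^3
order-2 term: -(5/9)x^3 + x^2
order-3 term: (5/27)x^2 - (2/9)x
order-4 term: -(5/162)x + 1/54
order-5 term: 1/486
the series for exp(-(1/3)D) f terminates at order 5
exp(-(1/3)D) f = -(1/2)x^5 + (7/3)x^4 - (23/9)x^3 + (32/27)x^2 - (41/162)x + 734/243


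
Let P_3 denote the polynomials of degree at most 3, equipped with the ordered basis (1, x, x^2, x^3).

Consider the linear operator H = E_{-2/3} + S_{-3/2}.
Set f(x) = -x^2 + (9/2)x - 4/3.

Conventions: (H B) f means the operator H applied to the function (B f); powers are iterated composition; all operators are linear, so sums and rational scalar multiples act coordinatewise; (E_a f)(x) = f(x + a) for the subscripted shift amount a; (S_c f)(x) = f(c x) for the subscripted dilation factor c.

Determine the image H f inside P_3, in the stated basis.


the result is g(x) = -(13/4)x^2 - (11/12)x - 55/9

E_{-2/3} f = -x^2 + (35/6)x - 43/9
S_{-3/2} f = -(9/4)x^2 - (27/4)x - 4/3
(E_{-2/3} + S_{-3/2}) f = -(13/4)x^2 - (11/12)x - 55/9


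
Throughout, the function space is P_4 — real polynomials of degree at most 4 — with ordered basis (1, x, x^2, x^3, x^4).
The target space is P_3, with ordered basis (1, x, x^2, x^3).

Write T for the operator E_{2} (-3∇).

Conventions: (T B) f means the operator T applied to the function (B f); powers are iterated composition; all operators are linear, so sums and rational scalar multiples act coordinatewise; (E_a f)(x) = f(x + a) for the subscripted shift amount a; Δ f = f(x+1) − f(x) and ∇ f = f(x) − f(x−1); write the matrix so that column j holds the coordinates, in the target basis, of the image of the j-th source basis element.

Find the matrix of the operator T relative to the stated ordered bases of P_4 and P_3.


image of 1: 0
image of x: -3
image of x^2: -6x - 9
image of x^3: -9x^2 - 27x - 21
image of x^4: -12x^3 - 54x^2 - 84x - 45
each image's coordinates form column j of the matrix

the matrix is [[0, -3, -9, -21, -45]; [0, 0, -6, -27, -84]; [0, 0, 0, -9, -54]; [0, 0, 0, 0, -12]] (rows listed top to bottom)


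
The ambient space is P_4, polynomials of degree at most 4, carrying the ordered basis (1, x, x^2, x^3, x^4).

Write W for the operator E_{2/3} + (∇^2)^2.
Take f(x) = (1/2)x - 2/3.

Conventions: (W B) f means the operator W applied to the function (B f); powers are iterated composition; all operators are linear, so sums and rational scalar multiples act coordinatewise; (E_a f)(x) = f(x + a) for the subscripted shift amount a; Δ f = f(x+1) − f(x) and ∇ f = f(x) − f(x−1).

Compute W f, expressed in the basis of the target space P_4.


E_{2/3} f = (1/2)x - 1/3
∇ f = 1/2
∇ ∇ f = 0
∇ ∇^2 f = 0
∇ ∇ ∇^2 f = 0
(E_{2/3} + (∇^2)^2) f = (1/2)x - 1/3

the result is g(x) = (1/2)x - 1/3


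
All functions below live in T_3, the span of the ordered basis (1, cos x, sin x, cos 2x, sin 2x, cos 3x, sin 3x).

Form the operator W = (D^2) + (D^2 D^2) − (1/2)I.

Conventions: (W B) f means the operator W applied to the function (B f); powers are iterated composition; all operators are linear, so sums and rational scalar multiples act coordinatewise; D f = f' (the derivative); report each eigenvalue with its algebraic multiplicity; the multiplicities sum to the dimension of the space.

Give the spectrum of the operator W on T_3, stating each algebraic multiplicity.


λ = -1/2 (multiplicity 3), λ = 23/2 (multiplicity 2), λ = 143/2 (multiplicity 2)

image of 1: -1/2
image of cos x: -(1/2)cos x
image of sin x: -(1/2)sin x
image of cos 2x: (23/2)cos 2x
image of sin 2x: (23/2)sin 2x
image of cos 3x: (143/2)cos 3x
image of sin 3x: (143/2)sin 3x
the matrix is diagonal; its diagonal is (-1/2, -1/2, -1/2, 23/2, 23/2, 143/2, 143/2)
for a triangular matrix the eigenvalues are the diagonal entries, with algebraic multiplicity their repetition count


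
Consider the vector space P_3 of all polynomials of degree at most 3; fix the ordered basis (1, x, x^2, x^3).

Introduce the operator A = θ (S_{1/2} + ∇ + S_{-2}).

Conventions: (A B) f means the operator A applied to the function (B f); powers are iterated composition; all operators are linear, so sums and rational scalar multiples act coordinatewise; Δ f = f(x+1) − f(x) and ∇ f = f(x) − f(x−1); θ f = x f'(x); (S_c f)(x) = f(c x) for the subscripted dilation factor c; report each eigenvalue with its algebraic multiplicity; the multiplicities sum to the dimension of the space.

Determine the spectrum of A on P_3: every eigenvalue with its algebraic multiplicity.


image of 1: 0
image of x: -(3/2)x
image of x^2: (17/2)x^2 + 2x
image of x^3: -(189/8)x^3 + 6x^2 - 3x
the matrix is upper triangular; its diagonal is (0, -3/2, 17/2, -189/8)
for a triangular matrix the eigenvalues are the diagonal entries, with algebraic multiplicity their repetition count

λ = -189/8 (multiplicity 1), λ = -3/2 (multiplicity 1), λ = 0 (multiplicity 1), λ = 17/2 (multiplicity 1)


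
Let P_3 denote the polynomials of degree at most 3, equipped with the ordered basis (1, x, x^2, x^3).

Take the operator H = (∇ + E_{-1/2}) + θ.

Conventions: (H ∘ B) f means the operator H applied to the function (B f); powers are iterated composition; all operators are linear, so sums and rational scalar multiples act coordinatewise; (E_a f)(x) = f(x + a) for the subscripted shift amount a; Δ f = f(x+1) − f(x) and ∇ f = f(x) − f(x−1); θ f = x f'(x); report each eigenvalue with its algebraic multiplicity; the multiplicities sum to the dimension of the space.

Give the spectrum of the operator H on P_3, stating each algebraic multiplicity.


image of 1: 1
image of x: 2x + 1/2
image of x^2: 3x^2 + x - 3/4
image of x^3: 4x^3 + (3/2)x^2 - (9/4)x + 7/8
the matrix is upper triangular; its diagonal is (1, 2, 3, 4)
for a triangular matrix the eigenvalues are the diagonal entries, with algebraic multiplicity their repetition count

λ = 1 (multiplicity 1), λ = 2 (multiplicity 1), λ = 3 (multiplicity 1), λ = 4 (multiplicity 1)


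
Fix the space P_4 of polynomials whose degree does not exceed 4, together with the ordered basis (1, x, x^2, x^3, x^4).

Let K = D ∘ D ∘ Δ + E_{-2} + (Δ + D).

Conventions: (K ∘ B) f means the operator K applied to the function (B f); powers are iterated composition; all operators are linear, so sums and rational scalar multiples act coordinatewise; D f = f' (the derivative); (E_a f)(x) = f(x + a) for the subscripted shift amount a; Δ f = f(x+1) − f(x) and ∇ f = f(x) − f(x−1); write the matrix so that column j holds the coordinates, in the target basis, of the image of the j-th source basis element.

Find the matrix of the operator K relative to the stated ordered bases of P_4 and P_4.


the matrix is [[1, 0, 5, -1, 29]; [0, 1, 0, 15, -4]; [0, 0, 1, 0, 30]; [0, 0, 0, 1, 0]; [0, 0, 0, 0, 1]] (rows listed top to bottom)

image of 1: 1
image of x: x
image of x^2: x^2 + 5
image of x^3: x^3 + 15x - 1
image of x^4: x^4 + 30x^2 - 4x + 29
each image's coordinates form column j of the matrix


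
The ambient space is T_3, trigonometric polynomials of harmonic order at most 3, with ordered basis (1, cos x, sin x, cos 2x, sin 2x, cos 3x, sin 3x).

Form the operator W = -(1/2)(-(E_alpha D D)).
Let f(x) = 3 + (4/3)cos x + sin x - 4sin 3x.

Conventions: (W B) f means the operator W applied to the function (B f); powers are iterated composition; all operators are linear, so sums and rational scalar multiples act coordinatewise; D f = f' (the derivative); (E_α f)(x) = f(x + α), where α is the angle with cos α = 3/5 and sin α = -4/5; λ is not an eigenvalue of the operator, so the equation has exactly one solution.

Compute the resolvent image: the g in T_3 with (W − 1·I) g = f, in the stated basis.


the result is g(x) = -3 - (128/111)cos x - (46/111)sin x + (288/583)cos 3x - (584/583)sin 3x

write g with unknown coordinates in the stated basis and equate coefficients in (W − 1·I) g = f
solving from the highest basis element down gives g = -3 - (128/111)cos x - (46/111)sin x + (288/583)cos 3x - (584/583)sin 3x
check: W g = (20/111)cos x + (65/111)sin x + (288/583)cos 3x - (2916/583)sin 3x
so W g − 1·g = 3 + (4/3)cos x + sin x - 4sin 3x = f ✓


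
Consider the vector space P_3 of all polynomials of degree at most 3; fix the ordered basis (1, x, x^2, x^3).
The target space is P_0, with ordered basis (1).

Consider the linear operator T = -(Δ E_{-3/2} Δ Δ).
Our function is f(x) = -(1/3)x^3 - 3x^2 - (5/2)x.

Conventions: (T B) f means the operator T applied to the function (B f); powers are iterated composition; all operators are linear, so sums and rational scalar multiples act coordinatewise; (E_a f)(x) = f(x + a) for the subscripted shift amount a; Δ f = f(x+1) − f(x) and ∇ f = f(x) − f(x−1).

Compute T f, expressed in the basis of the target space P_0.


the image equals g(x) = 2

Δ f = -x^2 - 7x - 35/6
Δ Δ f = -2x - 8
E_{-3/2} (Δ Δ) f = -2x - 5
Δ E_{-3/2} (Δ Δ) f = -2
(-(Δ E_{-3/2} Δ Δ)) f = 2
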